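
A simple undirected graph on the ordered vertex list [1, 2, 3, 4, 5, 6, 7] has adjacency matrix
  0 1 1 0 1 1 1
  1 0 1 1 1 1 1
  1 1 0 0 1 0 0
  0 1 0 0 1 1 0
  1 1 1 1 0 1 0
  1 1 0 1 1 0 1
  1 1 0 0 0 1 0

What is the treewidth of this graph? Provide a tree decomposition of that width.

The largest bag has 4 vertices, giving width 3; this decomposition certifies tw(G) ≤ 3. For the lower bound, the 4 vertices {1, 2, 3, 5} are pairwise adjacent, and any tree decomposition puts a clique entirely inside one bag — forcing width ≥ 3. Combining the bounds, tw(G) = 3.

Treewidth 3.
Bags: B1 = {1, 2, 5, 6}  B2 = {2, 4, 5, 6}  B3 = {1, 2, 3, 5}  B4 = {1, 2, 6, 7}
Tree: B1–B2, B1–B3, B1–B4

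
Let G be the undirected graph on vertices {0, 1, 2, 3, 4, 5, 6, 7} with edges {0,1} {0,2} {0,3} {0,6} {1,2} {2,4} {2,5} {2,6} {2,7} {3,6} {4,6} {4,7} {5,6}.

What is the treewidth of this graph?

A width-2 tree decomposition is:
Bags: B1 = {0, 2, 6}  B2 = {0, 3, 6}  B3 = {2, 4, 6}  B4 = {2, 4, 7}  B5 = {2, 5, 6}  B6 = {0, 1, 2}
Tree: B1–B2, B1–B3, B3–B4, B1–B5, B1–B6
Each bag holds 3 vertices, so the decomposition has width 2, which upper-bounds the treewidth. On the other hand G contains the 3-clique {0, 1, 2}. A clique must lie in a single bag of any decomposition, so no decomposition can have width below 2. Hence tw(G) = 2 exactly.

2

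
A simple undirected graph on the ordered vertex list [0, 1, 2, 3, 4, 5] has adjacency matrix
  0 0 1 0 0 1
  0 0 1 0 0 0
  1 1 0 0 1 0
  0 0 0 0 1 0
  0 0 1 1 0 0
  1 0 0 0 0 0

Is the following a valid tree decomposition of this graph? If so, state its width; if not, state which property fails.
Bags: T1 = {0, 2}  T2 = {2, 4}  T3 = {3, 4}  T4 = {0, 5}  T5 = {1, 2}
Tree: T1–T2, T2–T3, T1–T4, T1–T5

Yes; width 1.

Vertex coverage: the bags together contain {0, 1, 2, 3, 4, 5}, the full vertex set. Edge coverage: each edge of G has both endpoints in at least one bag. Running intersection: for every vertex, the bags containing it form a connected subtree. All three properties hold, so this is a valid tree decomposition of width max|bag| − 1 = 1, and hence tw(G) ≤ 1.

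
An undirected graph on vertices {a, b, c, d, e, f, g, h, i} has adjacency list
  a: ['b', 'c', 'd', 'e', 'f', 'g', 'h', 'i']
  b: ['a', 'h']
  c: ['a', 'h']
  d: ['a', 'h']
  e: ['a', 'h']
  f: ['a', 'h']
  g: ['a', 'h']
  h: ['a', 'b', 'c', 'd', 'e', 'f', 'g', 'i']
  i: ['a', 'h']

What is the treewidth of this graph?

A width-2 tree decomposition is:
Bags: B1 = {a, c, h}  B2 = {a, e, h}  B3 = {a, h, i}  B4 = {a, g, h}  B5 = {a, d, h}  B6 = {a, b, h}  B7 = {a, f, h}
Tree: B1–B2, B1–B3, B2–B4, B3–B5, B5–B6, B2–B7
Every bag has size at most 3, so the width is 3 − 1 = 2 and tw(G) ≤ 2. Conversely, {a, d, h} is a clique of size 3, and the vertices of any clique must share a bag in every tree decomposition; so some bag has ≥ 3 vertices and tw(G) ≥ 2. Therefore the treewidth is 2.

2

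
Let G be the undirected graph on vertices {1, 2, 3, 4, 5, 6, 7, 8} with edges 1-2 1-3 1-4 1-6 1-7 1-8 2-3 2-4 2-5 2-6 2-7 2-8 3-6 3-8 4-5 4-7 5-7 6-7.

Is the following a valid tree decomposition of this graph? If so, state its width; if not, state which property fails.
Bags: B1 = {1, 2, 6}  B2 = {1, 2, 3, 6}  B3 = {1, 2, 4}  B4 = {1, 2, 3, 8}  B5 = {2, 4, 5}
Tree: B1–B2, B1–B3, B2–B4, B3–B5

A tree decomposition must satisfy three properties: every vertex lies in some bag; for every edge, both endpoints lie together in some bag; and for every vertex, the bags containing it form a connected subtree. Here vertex 7 appears in no bag, so the decomposition is invalid.

No — vertex 7 appears in no bag.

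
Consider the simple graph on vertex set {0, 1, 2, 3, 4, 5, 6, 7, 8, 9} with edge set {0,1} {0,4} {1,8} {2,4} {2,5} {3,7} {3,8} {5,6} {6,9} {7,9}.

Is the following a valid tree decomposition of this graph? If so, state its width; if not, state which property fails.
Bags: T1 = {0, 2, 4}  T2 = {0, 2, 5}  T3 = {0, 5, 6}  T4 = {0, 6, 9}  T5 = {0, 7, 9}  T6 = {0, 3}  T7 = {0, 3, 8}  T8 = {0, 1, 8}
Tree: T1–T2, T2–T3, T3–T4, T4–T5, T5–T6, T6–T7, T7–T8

A tree decomposition must satisfy three properties: every vertex lies in some bag; for every edge, both endpoints lie together in some bag; and for every vertex, the bags containing it form a connected subtree. Here edge (7,3) lies in no bag, so the decomposition is invalid.

No — edge (7,3) lies in no bag.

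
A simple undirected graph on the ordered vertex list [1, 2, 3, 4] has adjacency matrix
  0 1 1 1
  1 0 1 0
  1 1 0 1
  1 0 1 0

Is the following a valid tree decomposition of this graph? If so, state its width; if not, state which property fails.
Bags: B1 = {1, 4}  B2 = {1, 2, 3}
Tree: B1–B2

No — edge (3,4) lies in no bag.

A tree decomposition must satisfy three properties: every vertex lies in some bag; for every edge, both endpoints lie together in some bag; and for every vertex, the bags containing it form a connected subtree. Here edge (3,4) lies in no bag, so the decomposition is invalid.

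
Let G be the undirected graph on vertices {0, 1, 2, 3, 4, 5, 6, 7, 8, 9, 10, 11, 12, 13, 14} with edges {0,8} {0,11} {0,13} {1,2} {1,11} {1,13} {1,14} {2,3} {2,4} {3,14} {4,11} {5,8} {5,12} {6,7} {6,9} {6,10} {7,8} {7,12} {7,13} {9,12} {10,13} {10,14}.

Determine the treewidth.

3

A width-3 tree decomposition is:
Bags: B1 = {2, 3, 4, 11}  B2 = {1, 2, 3, 11}  B3 = {1, 3, 11, 14}  B4 = {0, 1, 11, 14}  B5 = {0, 1, 13, 14}  B6 = {0, 10, 13, 14}  B7 = {0, 8, 10, 13}  B8 = {7, 8, 10, 13}  B9 = {6, 7, 8, 10}  B10 = {5, 6, 7, 8}  B11 = {5, 6, 7, 12}  B12 = {5, 6, 9, 12}
Tree: B1–B2, B2–B3, B3–B4, B4–B5, B5–B6, B6–B7, B7–B8, B8–B9, B9–B10, B10–B11, B11–B12
The largest bag has 4 vertices, giving width 3; this decomposition certifies tw(G) ≤ 3. For the lower bound: the 4 vertex sets {2,3,4}, {11}, {1}, {0,10,13,14} are disjoint, each induces a connected subgraph, and every pair is joined by at least one edge of G. Contracting each set to a single vertex therefore yields K_{4} as a minor, and since treewidth is minor-monotone, tw(G) ≥ tw(K_{4}) = 3. Hence tw(G) = 3 exactly.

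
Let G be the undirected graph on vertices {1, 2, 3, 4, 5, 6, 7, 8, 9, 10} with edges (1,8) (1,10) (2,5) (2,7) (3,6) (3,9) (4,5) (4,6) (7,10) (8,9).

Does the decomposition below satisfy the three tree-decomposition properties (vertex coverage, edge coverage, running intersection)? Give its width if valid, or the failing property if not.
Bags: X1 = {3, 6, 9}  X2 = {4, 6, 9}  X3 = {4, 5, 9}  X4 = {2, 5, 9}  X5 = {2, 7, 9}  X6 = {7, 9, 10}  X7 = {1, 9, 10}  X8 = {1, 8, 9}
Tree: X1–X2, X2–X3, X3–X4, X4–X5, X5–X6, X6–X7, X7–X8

Checking the three conditions: (i) the bags cover all of {1, 2, 3, 4, 5, 6, 7, 8, 9, 10}; (ii) for each edge, some bag contains both endpoints; (iii) the bags containing any fixed vertex form a subtree. All hold, so the decomposition is valid with width 3 − 1 = 2.

Yes; width 2.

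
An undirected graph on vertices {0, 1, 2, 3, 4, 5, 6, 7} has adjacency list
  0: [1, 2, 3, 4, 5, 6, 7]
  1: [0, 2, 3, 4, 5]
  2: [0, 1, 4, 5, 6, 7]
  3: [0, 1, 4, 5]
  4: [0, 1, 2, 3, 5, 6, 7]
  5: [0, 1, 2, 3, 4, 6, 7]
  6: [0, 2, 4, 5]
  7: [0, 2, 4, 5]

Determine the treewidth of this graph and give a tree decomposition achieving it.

Treewidth 4.
Bags: B1 = {0, 1, 2, 4, 5}  B2 = {0, 2, 4, 5, 6}  B3 = {0, 1, 3, 4, 5}  B4 = {0, 2, 4, 5, 7}
Tree: B1–B2, B1–B3, B1–B4

The largest bag has 5 vertices, giving width 4; this decomposition certifies tw(G) ≤ 4. For the lower bound, the 5 vertices {0, 1, 2, 4, 5} are pairwise adjacent, and any tree decomposition puts a clique entirely inside one bag — forcing width ≥ 4. The upper and lower bounds meet at 4, so that is the treewidth.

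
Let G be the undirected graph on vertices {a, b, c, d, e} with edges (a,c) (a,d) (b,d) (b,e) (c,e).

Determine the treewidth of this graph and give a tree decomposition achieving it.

Treewidth 2.
Bags: B1 = {a, c, e}  B2 = {a, d, e}  B3 = {b, d, e}
Tree: B1–B2, B2–B3

Every bag has size at most 3, so the width is 3 − 1 = 2 and tw(G) ≤ 2. For the lower bound, G contains the cycle e–c–a–d–b–e, so G is not a forest; only forests have treewidth ≤ 1, hence tw(G) ≥ 2. Therefore the treewidth is 2.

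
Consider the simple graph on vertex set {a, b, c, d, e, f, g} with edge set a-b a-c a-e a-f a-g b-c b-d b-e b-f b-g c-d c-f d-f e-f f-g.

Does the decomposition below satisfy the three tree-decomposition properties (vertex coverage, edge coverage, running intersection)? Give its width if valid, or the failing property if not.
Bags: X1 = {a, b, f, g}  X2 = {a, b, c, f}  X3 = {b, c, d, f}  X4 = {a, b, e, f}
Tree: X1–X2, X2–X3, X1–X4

Yes; width 3.

Checking the three conditions: (i) the bags cover all of {a, b, c, d, e, f, g}; (ii) for each edge, some bag contains both endpoints; (iii) the bags containing any fixed vertex form a subtree. All hold, so the decomposition is valid with width 4 − 1 = 3.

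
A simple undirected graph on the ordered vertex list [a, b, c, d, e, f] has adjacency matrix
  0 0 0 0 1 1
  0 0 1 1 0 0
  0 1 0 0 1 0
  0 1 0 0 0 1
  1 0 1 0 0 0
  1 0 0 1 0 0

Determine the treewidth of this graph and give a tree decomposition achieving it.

The largest bag has 3 vertices, giving width 2; this decomposition certifies tw(G) ≤ 2. Since e–c–b–d–f–a–e is a cycle in G, G is not acyclic. Forests are exactly the graphs of treewidth ≤ 1, so tw(G) ≥ 2. Therefore the treewidth is 2.

Treewidth 2.
One optimal decomposition is:
Bags: B1 = {b, c, e}  B2 = {b, d, e}  B3 = {d, e, f}  B4 = {a, e, f}
Tree: B1–B2, B2–B3, B3–B4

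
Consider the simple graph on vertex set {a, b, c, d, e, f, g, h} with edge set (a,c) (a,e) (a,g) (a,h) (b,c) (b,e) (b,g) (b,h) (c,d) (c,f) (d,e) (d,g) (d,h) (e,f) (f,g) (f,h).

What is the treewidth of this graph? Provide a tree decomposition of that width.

The largest bag has 5 vertices, giving width 4; this decomposition certifies tw(G) ≤ 4. For the lower bound: the 5 vertex sets {a,e}, {b,c}, {f,h}, {g}, {d} are disjoint, each induces a connected subgraph, and every pair is joined by at least one edge of G. Contracting each set to a single vertex therefore yields K_{5} as a minor, and since treewidth is minor-monotone, tw(G) ≥ tw(K_{5}) = 4. The upper and lower bounds meet at 4, so that is the treewidth.

Treewidth 4.
One such decomposition:
Bags: B1 = {a, c, e, g, h}  B2 = {b, c, e, g, h}  B3 = {c, e, f, g, h}  B4 = {c, d, e, g, h}
Tree: B1–B2, B2–B3, B3–B4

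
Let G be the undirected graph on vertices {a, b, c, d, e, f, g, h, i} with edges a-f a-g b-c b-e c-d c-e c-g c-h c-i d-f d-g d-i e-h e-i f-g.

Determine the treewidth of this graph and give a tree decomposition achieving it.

The largest bag has 3 vertices, giving width 2; this decomposition certifies tw(G) ≤ 2. For the lower bound, the 3 vertices {a, f, g} are pairwise adjacent, and any tree decomposition puts a clique entirely inside one bag — forcing width ≥ 2. Therefore the treewidth is 2.

Treewidth 2.
Bags: B1 = {a, f, g}  B2 = {d, f, g}  B3 = {c, d, g}  B4 = {c, d, i}  B5 = {c, e, i}  B6 = {b, c, e}  B7 = {c, e, h}
Tree: B1–B2, B2–B3, B3–B4, B4–B5, B5–B6, B5–B7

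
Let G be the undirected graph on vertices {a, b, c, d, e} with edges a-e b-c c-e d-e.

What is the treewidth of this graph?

A width-1 tree decomposition is:
Bags: B1 = {a, e}  B2 = {d, e}  B3 = {c, e}  B4 = {b, c}
Tree: B1–B2, B1–B3, B3–B4
Each bag holds 2 vertices, so the decomposition has width 1, which upper-bounds the treewidth. G has an edge, so its treewidth is at least 1. Therefore the treewidth is 1.

1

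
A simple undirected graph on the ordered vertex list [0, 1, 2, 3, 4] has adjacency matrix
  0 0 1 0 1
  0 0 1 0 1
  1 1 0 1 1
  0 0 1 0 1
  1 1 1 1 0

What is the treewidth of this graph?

2

A width-2 tree decomposition is:
Bags: B1 = {0, 2, 4}  B2 = {2, 3, 4}  B3 = {1, 2, 4}
Tree: B1–B2, B2–B3
The largest bag has 3 vertices, giving width 2; this decomposition certifies tw(G) ≤ 2. On the other hand G contains the 3-clique {0, 2, 4}. A clique must lie in a single bag of any decomposition, so no decomposition can have width below 2. Hence tw(G) = 2 exactly.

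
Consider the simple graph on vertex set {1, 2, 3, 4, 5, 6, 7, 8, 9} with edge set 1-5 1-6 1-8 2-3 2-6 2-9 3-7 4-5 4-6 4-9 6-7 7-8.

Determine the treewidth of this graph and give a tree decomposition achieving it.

Treewidth 3.
One such decomposition:
Bags: B1 = {2, 3, 4, 9}  B2 = {2, 3, 4, 6}  B3 = {3, 4, 6, 7}  B4 = {4, 5, 6, 7}  B5 = {1, 5, 6, 7}  B6 = {1, 5, 7, 8}
Tree: B1–B2, B2–B3, B3–B4, B4–B5, B5–B6

Each bag holds 4 vertices, so the decomposition has width 3, which upper-bounds the treewidth. For the lower bound: the 4 vertex sets {2,3,9}, {4}, {6}, {1,5,7,8} are disjoint, each induces a connected subgraph, and every pair is joined by at least one edge of G. Contracting each set to a single vertex therefore yields K_{4} as a minor, and since treewidth is minor-monotone, tw(G) ≥ tw(K_{4}) = 3. The upper and lower bounds meet at 3, so that is the treewidth.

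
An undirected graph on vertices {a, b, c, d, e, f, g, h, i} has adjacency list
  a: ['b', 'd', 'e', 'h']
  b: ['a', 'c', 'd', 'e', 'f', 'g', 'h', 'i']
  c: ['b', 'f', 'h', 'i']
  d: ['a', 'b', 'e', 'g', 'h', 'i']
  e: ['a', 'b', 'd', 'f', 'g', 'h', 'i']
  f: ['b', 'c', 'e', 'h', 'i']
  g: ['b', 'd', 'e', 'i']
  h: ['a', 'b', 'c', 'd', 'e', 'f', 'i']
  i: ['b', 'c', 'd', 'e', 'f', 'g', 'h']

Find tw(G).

A width-4 tree decomposition is:
Bags: B1 = {b, d, e, h, i}  B2 = {b, e, f, h, i}  B3 = {a, b, d, e, h}  B4 = {b, d, e, g, i}  B5 = {b, c, f, h, i}
Tree: B1–B2, B1–B3, B1–B4, B2–B5
Each bag holds 5 vertices, so the decomposition has width 4, which upper-bounds the treewidth. On the other hand G contains the 5-clique {b, d, e, g, i}. A clique must lie in a single bag of any decomposition, so no decomposition can have width below 4. The upper and lower bounds meet at 4, so that is the treewidth.

4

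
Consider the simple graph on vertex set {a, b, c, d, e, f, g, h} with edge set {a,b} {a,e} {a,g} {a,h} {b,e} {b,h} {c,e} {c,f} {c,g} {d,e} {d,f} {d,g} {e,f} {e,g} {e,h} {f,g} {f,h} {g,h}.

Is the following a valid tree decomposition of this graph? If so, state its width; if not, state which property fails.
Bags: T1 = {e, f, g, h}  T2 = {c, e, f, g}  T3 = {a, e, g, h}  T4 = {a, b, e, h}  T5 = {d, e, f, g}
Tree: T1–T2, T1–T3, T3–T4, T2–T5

Yes; width 3.

Every vertex of G appears in some bag (union = {a, b, c, d, e, f, g, h}); every edge is covered by a bag; and for each vertex v the set of bags containing v is connected in the bag tree. The decomposition is therefore valid. The largest bag has 4 vertices, so the width is 3.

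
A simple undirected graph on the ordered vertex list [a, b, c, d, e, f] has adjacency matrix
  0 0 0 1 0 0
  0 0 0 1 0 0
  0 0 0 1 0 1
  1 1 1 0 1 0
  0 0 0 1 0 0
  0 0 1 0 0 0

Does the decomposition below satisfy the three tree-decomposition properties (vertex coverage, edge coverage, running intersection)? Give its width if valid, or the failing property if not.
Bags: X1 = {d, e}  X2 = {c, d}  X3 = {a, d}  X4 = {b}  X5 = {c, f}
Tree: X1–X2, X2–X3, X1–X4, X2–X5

A tree decomposition must satisfy three properties: every vertex lies in some bag; for every edge, both endpoints lie together in some bag; and for every vertex, the bags containing it form a connected subtree. Here edge (d,b) lies in no bag, so the decomposition is invalid.

No — edge (d,b) lies in no bag.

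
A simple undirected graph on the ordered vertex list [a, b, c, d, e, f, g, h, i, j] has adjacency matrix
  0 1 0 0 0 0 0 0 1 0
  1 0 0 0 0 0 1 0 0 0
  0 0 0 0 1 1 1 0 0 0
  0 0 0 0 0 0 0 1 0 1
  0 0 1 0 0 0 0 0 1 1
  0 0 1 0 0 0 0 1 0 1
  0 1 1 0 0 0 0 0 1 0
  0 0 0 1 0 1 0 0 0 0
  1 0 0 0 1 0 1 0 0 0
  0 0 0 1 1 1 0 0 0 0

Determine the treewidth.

2

A width-2 tree decomposition is:
Bags: B1 = {a, b, g}  B2 = {a, g, i}  B3 = {c, g, i}  B4 = {c, e, i}  B5 = {c, e, f}  B6 = {e, f, j}  B7 = {f, h, j}  B8 = {d, h, j}
Tree: B1–B2, B2–B3, B3–B4, B4–B5, B5–B6, B6–B7, B7–B8
Every bag has size at most 3, so the width is 3 − 1 = 2 and tw(G) ≤ 2. Since b–a–i–g–b is a cycle in G, G is not acyclic. Forests are exactly the graphs of treewidth ≤ 1, so tw(G) ≥ 2. Therefore the treewidth is 2.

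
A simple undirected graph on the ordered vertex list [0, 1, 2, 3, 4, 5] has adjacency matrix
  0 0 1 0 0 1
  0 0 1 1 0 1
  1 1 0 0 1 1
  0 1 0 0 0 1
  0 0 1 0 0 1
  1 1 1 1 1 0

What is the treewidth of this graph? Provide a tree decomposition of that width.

Treewidth 2.
Bags: B1 = {2, 4, 5}  B2 = {1, 2, 5}  B3 = {0, 2, 5}  B4 = {1, 3, 5}
Tree: B1–B2, B1–B3, B2–B4

Every bag has size at most 3, so the width is 3 − 1 = 2 and tw(G) ≤ 2. On the other hand G contains the 3-clique {0, 2, 5}. A clique must lie in a single bag of any decomposition, so no decomposition can have width below 2. Combining the bounds, tw(G) = 2.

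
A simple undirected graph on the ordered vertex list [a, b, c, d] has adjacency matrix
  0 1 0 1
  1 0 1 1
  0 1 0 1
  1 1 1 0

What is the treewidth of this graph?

A width-2 tree decomposition is:
Bags: B1 = {b, c, d}  B2 = {a, b, d}
Tree: B1–B2
The largest bag has 3 vertices, giving width 2; this decomposition certifies tw(G) ≤ 2. On the other hand G contains the 3-clique {b, c, d}. A clique must lie in a single bag of any decomposition, so no decomposition can have width below 2. Combining the bounds, tw(G) = 2.

2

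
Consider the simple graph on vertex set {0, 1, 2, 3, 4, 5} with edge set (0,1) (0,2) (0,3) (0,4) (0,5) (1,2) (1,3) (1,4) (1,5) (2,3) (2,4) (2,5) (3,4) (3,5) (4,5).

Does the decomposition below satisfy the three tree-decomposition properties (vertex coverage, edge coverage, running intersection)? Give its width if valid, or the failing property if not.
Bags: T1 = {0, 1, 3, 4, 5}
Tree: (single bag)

A tree decomposition must satisfy three properties: every vertex lies in some bag; for every edge, both endpoints lie together in some bag; and for every vertex, the bags containing it form a connected subtree. Here vertex 2 appears in no bag, so the decomposition is invalid.

No — vertex 2 appears in no bag.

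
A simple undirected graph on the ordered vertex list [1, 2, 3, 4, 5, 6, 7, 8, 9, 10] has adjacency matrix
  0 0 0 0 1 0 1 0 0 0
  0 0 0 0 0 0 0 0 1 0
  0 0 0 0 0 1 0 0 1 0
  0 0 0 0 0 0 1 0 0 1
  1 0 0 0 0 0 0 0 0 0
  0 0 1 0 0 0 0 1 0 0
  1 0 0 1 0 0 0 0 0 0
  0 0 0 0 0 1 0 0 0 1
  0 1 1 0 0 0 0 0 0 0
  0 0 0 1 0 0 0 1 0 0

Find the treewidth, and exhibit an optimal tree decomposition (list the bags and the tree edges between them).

The largest bag has 2 vertices, giving width 1; this decomposition certifies tw(G) ≤ 1. Any graph with an edge has treewidth ≥ 1, and G has the edge 2–9. Therefore the treewidth is 1.

Treewidth 1.
One such decomposition:
Bags: B1 = {2, 9}  B2 = {3, 9}  B3 = {3, 6}  B4 = {6, 8}  B5 = {8, 10}  B6 = {4, 10}  B7 = {4, 7}  B8 = {1, 7}  B9 = {1, 5}
Tree: B1–B2, B2–B3, B3–B4, B4–B5, B5–B6, B6–B7, B7–B8, B8–B9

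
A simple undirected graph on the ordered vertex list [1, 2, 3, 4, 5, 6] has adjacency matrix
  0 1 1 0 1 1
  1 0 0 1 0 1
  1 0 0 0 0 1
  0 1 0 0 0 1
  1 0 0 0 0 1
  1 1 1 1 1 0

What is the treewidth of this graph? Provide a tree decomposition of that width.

Treewidth 2.
Bags: B1 = {1, 3, 6}  B2 = {1, 2, 6}  B3 = {1, 5, 6}  B4 = {2, 4, 6}
Tree: B1–B2, B2–B3, B2–B4

The largest bag has 3 vertices, giving width 2; this decomposition certifies tw(G) ≤ 2. For the lower bound, the 3 vertices {1, 2, 6} are pairwise adjacent, and any tree decomposition puts a clique entirely inside one bag — forcing width ≥ 2. Therefore the treewidth is 2.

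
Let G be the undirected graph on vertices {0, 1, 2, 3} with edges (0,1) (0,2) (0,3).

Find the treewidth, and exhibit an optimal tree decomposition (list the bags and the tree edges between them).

The largest bag has 2 vertices, giving width 1; this decomposition certifies tw(G) ≤ 1. Any graph with an edge has treewidth ≥ 1, and G has the edge 0–2. The upper and lower bounds meet at 1, so that is the treewidth.

Treewidth 1.
Bags: B1 = {0, 2}  B2 = {0, 3}  B3 = {0, 1}
Tree: B1–B2, B2–B3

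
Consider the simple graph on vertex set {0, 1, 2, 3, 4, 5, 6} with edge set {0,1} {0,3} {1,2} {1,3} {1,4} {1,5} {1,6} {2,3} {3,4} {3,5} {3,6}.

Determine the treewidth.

A width-2 tree decomposition is:
Bags: B1 = {1, 2, 3}  B2 = {1, 3, 4}  B3 = {0, 1, 3}  B4 = {1, 3, 5}  B5 = {1, 3, 6}
Tree: B1–B2, B2–B3, B3–B4, B2–B5
The largest bag has 3 vertices, giving width 2; this decomposition certifies tw(G) ≤ 2. For the lower bound, the 3 vertices {0, 1, 3} are pairwise adjacent, and any tree decomposition puts a clique entirely inside one bag — forcing width ≥ 2. Therefore the treewidth is 2.

2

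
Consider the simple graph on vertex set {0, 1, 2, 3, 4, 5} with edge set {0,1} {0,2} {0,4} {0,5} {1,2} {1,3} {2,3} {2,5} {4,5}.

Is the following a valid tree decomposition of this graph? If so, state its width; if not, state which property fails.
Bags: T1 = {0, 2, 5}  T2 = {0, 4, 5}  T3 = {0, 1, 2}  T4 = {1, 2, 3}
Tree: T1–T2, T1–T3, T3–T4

Vertex coverage: the bags together contain {0, 1, 2, 3, 4, 5}, the full vertex set. Edge coverage: each edge of G has both endpoints in at least one bag. Running intersection: for every vertex, the bags containing it form a connected subtree. All three properties hold, so this is a valid tree decomposition of width max|bag| − 1 = 2, and hence tw(G) ≤ 2.

Yes; width 2.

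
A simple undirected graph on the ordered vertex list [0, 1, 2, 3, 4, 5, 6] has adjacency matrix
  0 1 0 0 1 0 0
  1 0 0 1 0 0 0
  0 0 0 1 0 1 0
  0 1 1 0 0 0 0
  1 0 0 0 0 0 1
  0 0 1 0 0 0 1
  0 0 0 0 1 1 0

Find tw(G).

A width-2 tree decomposition is:
Bags: B1 = {0, 4, 6}  B2 = {0, 5, 6}  B3 = {0, 2, 5}  B4 = {0, 2, 3}  B5 = {0, 1, 3}
Tree: B1–B2, B2–B3, B3–B4, B4–B5
The largest bag has 3 vertices, giving width 2; this decomposition certifies tw(G) ≤ 2. For the lower bound, G contains the cycle 0–4–6–5–2–3–1–0, so G is not a forest; only forests have treewidth ≤ 1, hence tw(G) ≥ 2. Combining the bounds, tw(G) = 2.

2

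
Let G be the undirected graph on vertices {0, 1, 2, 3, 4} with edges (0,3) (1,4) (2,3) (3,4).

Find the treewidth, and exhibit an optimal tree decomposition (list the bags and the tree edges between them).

Every bag has size at most 2, so the width is 2 − 1 = 1 and tw(G) ≤ 1. Any graph with an edge has treewidth ≥ 1, and G has the edge 3–4. Therefore the treewidth is 1.

Treewidth 1.
One such decomposition:
Bags: B1 = {3, 4}  B2 = {0, 3}  B3 = {2, 3}  B4 = {1, 4}
Tree: B1–B2, B1–B3, B1–B4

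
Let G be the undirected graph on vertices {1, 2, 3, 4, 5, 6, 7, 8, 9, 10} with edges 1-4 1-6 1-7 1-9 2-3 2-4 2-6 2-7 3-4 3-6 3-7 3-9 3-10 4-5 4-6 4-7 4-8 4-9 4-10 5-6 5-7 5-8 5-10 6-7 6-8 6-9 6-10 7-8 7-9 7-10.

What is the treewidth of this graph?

A width-4 tree decomposition is:
Bags: B1 = {4, 5, 6, 7, 10}  B2 = {4, 5, 6, 7, 8}  B3 = {3, 4, 6, 7, 10}  B4 = {2, 3, 4, 6, 7}  B5 = {3, 4, 6, 7, 9}  B6 = {1, 4, 6, 7, 9}
Tree: B1–B2, B1–B3, B3–B4, B4–B5, B5–B6
Each bag holds 5 vertices, so the decomposition has width 4, which upper-bounds the treewidth. For the lower bound, the 5 vertices {4, 5, 6, 7, 8} are pairwise adjacent, and any tree decomposition puts a clique entirely inside one bag — forcing width ≥ 4. Combining the bounds, tw(G) = 4.

4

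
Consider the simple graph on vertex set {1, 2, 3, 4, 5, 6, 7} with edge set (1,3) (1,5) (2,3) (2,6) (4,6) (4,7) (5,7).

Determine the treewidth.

A width-2 tree decomposition is:
Bags: B1 = {4, 6, 7}  B2 = {2, 6, 7}  B3 = {2, 3, 7}  B4 = {1, 3, 7}  B5 = {1, 5, 7}
Tree: B1–B2, B2–B3, B3–B4, B4–B5
Each bag holds 3 vertices, so the decomposition has width 2, which upper-bounds the treewidth. Since 7–4–6–2–3–1–5–7 is a cycle in G, G is not acyclic. Forests are exactly the graphs of treewidth ≤ 1, so tw(G) ≥ 2. Hence tw(G) = 2 exactly.

2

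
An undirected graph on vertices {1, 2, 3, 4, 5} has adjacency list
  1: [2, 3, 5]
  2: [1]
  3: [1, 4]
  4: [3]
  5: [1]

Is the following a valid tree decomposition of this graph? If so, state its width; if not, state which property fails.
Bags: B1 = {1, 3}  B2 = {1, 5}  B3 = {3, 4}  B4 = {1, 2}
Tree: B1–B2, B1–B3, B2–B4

Vertex coverage: the bags together contain {1, 2, 3, 4, 5}, the full vertex set. Edge coverage: each edge of G has both endpoints in at least one bag. Running intersection: for every vertex, the bags containing it form a connected subtree. All three properties hold, so this is a valid tree decomposition of width max|bag| − 1 = 1, and hence tw(G) ≤ 1.

Yes; width 1.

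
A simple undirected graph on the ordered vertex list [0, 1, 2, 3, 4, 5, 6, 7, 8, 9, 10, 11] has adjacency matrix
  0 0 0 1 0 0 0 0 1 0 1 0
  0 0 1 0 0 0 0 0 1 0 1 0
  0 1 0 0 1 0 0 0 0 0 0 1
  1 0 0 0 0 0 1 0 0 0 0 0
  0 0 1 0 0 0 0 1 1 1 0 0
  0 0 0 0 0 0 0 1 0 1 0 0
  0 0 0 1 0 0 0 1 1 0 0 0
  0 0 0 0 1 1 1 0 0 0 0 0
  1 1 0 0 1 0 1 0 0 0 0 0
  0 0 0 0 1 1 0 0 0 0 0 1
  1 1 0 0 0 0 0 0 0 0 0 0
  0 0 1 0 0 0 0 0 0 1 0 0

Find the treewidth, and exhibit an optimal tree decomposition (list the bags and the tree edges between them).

Treewidth 3.
One optimal decomposition is:
Bags: B1 = {5, 7, 9, 11}  B2 = {4, 7, 9, 11}  B3 = {2, 4, 7, 11}  B4 = {2, 4, 6, 7}  B5 = {2, 4, 6, 8}  B6 = {1, 2, 6, 8}  B7 = {1, 3, 6, 8}  B8 = {0, 1, 3, 8}  B9 = {0, 1, 3, 10}
Tree: B1–B2, B2–B3, B3–B4, B4–B5, B5–B6, B6–B7, B7–B8, B8–B9

The largest bag has 4 vertices, giving width 3; this decomposition certifies tw(G) ≤ 3. For the lower bound: the 4 vertex sets {5,9,11}, {7}, {4}, {1,2,6,8} are disjoint, each induces a connected subgraph, and every pair is joined by at least one edge of G. Contracting each set to a single vertex therefore yields K_{4} as a minor, and since treewidth is minor-monotone, tw(G) ≥ tw(K_{4}) = 3. Hence tw(G) = 3 exactly.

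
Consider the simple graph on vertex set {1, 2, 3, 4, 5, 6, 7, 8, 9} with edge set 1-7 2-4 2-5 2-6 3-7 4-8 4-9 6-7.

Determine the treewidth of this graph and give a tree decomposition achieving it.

Each bag holds 2 vertices, so the decomposition has width 1, which upper-bounds the treewidth. G has an edge, so its treewidth is at least 1. The upper and lower bounds meet at 1, so that is the treewidth.

Treewidth 1.
One such decomposition:
Bags: B1 = {2, 4}  B2 = {2, 6}  B3 = {6, 7}  B4 = {1, 7}  B5 = {2, 5}  B6 = {4, 8}  B7 = {3, 7}  B8 = {4, 9}
Tree: B1–B2, B2–B3, B3–B4, B2–B5, B1–B6, B3–B7, B6–B8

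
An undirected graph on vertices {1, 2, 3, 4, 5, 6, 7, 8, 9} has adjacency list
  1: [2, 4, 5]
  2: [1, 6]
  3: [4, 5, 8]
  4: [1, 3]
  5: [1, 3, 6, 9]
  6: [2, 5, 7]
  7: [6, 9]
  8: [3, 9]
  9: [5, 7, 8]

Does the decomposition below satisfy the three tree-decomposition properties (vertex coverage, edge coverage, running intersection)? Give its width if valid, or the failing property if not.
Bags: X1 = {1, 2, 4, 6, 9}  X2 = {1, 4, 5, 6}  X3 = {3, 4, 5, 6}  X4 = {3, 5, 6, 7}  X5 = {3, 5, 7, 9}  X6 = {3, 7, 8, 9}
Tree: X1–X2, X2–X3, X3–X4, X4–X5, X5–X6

A tree decomposition must satisfy three properties: every vertex lies in some bag; for every edge, both endpoints lie together in some bag; and for every vertex, the bags containing it form a connected subtree. Here bags containing vertex 9 are not connected in the tree, so the decomposition is invalid.

No — bags containing vertex 9 are not connected in the tree.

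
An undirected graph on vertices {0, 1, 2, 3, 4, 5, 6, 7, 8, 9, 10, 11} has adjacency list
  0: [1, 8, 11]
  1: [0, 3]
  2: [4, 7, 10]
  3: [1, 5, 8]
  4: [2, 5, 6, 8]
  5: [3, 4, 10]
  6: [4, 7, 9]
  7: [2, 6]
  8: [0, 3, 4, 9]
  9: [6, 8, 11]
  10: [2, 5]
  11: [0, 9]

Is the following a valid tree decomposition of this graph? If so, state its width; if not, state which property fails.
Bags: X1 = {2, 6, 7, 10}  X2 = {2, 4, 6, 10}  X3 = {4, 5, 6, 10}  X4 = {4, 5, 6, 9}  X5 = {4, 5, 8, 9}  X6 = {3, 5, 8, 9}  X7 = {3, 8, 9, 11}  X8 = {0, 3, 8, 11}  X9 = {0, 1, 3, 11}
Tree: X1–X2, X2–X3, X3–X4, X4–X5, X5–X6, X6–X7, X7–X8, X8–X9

Yes; width 3.

Vertex coverage: the bags together contain {0, 1, 2, 3, 4, 5, 6, 7, 8, 9, 10, 11}, the full vertex set. Edge coverage: each edge of G has both endpoints in at least one bag. Running intersection: for every vertex, the bags containing it form a connected subtree. All three properties hold, so this is a valid tree decomposition of width max|bag| − 1 = 3, and hence tw(G) ≤ 3.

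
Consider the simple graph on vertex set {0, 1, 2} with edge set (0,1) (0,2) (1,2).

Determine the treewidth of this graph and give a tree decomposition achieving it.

A single bag containing all 3 vertices is trivially a valid decomposition of width 2. On the other hand G contains the 3-clique {0, 1, 2}. A clique must lie in a single bag of any decomposition, so no decomposition can have width below 2. Combining the bounds, tw(G) = 2.

Treewidth 2.
One optimal decomposition is:
Bags: B1 = {0, 1, 2}
Tree: (single bag)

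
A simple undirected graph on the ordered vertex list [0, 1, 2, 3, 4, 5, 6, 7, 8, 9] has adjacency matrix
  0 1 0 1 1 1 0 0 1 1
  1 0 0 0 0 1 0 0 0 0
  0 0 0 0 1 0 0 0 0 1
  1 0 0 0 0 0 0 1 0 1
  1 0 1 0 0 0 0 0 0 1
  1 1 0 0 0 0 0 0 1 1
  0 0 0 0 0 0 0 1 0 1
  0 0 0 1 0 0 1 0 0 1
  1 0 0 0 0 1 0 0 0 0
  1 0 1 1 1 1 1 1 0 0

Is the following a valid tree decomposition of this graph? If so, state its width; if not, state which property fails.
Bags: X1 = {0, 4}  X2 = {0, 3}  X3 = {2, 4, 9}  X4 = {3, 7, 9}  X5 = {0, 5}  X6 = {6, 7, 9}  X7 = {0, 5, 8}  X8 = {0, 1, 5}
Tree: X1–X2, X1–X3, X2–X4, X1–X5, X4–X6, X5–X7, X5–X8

A tree decomposition must satisfy three properties: every vertex lies in some bag; for every edge, both endpoints lie together in some bag; and for every vertex, the bags containing it form a connected subtree. Here edge (9,0) lies in no bag, so the decomposition is invalid.

No — edge (9,0) lies in no bag.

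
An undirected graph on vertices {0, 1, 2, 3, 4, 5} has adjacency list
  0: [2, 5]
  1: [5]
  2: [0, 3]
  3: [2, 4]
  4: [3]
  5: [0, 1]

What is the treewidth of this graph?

A width-1 tree decomposition is:
Bags: B1 = {1, 5}  B2 = {0, 5}  B3 = {0, 2}  B4 = {2, 3}  B5 = {3, 4}
Tree: B1–B2, B2–B3, B3–B4, B4–B5
The largest bag has 2 vertices, giving width 1; this decomposition certifies tw(G) ≤ 1. Any graph with an edge has treewidth ≥ 1, and G has the edge 1–5. Combining the bounds, tw(G) = 1.

1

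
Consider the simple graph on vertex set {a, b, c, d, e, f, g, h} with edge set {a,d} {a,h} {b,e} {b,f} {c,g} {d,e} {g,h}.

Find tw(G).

1

A width-1 tree decomposition is:
Bags: B1 = {c, g}  B2 = {g, h}  B3 = {a, h}  B4 = {a, d}  B5 = {d, e}  B6 = {b, e}  B7 = {b, f}
Tree: B1–B2, B2–B3, B3–B4, B4–B5, B5–B6, B6–B7
Every bag has size at most 2, so the width is 2 − 1 = 1 and tw(G) ≤ 1. Since G has at least one edge (e.g. c–g), it is not an edgeless graph, so tw(G) ≥ 1. Hence tw(G) = 1 exactly.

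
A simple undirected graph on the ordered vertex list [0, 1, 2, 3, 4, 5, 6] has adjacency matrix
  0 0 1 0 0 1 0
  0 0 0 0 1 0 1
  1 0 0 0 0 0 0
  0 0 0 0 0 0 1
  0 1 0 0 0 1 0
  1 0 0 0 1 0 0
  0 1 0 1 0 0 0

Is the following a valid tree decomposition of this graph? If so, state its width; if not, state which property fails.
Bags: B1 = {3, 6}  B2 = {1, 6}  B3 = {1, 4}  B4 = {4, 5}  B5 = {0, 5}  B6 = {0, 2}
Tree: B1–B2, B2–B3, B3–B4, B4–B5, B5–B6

Checking the three conditions: (i) the bags cover all of {0, 1, 2, 3, 4, 5, 6}; (ii) for each edge, some bag contains both endpoints; (iii) the bags containing any fixed vertex form a subtree. All hold, so the decomposition is valid with width 2 − 1 = 1.

Yes; width 1.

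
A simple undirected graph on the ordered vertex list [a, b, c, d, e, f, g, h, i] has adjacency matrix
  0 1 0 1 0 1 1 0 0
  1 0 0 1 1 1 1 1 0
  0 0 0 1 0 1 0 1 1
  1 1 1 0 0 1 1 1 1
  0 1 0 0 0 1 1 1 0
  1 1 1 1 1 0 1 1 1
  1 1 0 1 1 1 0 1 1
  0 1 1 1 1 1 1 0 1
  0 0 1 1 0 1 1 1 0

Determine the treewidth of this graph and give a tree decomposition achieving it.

Treewidth 4.
One optimal decomposition is:
Bags: B1 = {b, e, f, g, h}  B2 = {b, d, f, g, h}  B3 = {d, f, g, h, i}  B4 = {c, d, f, h, i}  B5 = {a, b, d, f, g}
Tree: B1–B2, B2–B3, B3–B4, B2–B5

Each bag holds 5 vertices, so the decomposition has width 4, which upper-bounds the treewidth. For the lower bound, the 5 vertices {b, d, f, g, h} are pairwise adjacent, and any tree decomposition puts a clique entirely inside one bag — forcing width ≥ 4. Therefore the treewidth is 4.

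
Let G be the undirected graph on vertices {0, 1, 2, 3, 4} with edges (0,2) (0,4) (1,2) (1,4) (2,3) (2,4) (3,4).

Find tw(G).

A width-2 tree decomposition is:
Bags: B1 = {2, 3, 4}  B2 = {1, 2, 4}  B3 = {0, 2, 4}
Tree: B1–B2, B2–B3
Each bag holds 3 vertices, so the decomposition has width 2, which upper-bounds the treewidth. For the lower bound, the 3 vertices {0, 2, 4} are pairwise adjacent, and any tree decomposition puts a clique entirely inside one bag — forcing width ≥ 2. The upper and lower bounds meet at 2, so that is the treewidth.

2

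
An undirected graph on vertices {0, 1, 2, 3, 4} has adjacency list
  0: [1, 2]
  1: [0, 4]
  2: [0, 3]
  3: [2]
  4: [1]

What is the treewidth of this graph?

A width-1 tree decomposition is:
Bags: B1 = {0, 2}  B2 = {0, 1}  B3 = {1, 4}  B4 = {2, 3}
Tree: B1–B2, B2–B3, B1–B4
Every bag has size at most 2, so the width is 2 − 1 = 1 and tw(G) ≤ 1. Any graph with an edge has treewidth ≥ 1, and G has the edge 0–2. Hence tw(G) = 1 exactly.

1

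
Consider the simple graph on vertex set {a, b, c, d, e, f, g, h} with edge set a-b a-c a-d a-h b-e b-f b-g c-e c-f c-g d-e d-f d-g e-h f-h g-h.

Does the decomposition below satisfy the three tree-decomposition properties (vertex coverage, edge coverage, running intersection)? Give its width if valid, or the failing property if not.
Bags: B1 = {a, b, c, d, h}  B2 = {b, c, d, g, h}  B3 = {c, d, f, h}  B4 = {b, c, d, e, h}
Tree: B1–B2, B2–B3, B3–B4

No — edge (b,f) lies in no bag.

A tree decomposition must satisfy three properties: every vertex lies in some bag; for every edge, both endpoints lie together in some bag; and for every vertex, the bags containing it form a connected subtree. Here edge (b,f) lies in no bag, so the decomposition is invalid.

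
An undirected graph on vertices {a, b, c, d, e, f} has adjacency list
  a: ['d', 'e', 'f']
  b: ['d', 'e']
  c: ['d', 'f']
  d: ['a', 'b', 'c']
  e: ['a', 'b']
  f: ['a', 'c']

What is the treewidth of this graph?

2

A width-2 tree decomposition is:
Bags: B1 = {a, c, f}  B2 = {a, c, d}  B3 = {a, d, e}  B4 = {b, d, e}
Tree: B1–B2, B2–B3, B3–B4
Each bag holds 3 vertices, so the decomposition has width 2, which upper-bounds the treewidth. The edges f–c–d–a–f form a cycle, so G is not a tree and its treewidth is at least 2. Combining the bounds, tw(G) = 2.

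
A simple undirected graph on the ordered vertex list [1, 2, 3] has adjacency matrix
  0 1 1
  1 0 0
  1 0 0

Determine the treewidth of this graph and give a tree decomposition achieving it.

Treewidth 1.
One optimal decomposition is:
Bags: B1 = {1, 2}  B2 = {1, 3}
Tree: B1–B2

The largest bag has 2 vertices, giving width 1; this decomposition certifies tw(G) ≤ 1. Any graph with an edge has treewidth ≥ 1, and G has the edge 2–1. Hence tw(G) = 1 exactly.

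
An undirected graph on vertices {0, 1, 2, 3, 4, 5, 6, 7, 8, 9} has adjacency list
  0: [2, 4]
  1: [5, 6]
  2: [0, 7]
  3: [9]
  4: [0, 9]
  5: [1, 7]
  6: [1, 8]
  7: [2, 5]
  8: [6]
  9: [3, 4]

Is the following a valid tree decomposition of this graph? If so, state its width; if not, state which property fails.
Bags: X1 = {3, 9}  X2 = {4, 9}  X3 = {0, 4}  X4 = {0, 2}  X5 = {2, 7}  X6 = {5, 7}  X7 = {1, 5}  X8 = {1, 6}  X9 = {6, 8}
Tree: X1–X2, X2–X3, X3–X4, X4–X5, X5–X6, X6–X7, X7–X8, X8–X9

Checking the three conditions: (i) the bags cover all of {0, 1, 2, 3, 4, 5, 6, 7, 8, 9}; (ii) for each edge, some bag contains both endpoints; (iii) the bags containing any fixed vertex form a subtree. All hold, so the decomposition is valid with width 2 − 1 = 1.

Yes; width 1.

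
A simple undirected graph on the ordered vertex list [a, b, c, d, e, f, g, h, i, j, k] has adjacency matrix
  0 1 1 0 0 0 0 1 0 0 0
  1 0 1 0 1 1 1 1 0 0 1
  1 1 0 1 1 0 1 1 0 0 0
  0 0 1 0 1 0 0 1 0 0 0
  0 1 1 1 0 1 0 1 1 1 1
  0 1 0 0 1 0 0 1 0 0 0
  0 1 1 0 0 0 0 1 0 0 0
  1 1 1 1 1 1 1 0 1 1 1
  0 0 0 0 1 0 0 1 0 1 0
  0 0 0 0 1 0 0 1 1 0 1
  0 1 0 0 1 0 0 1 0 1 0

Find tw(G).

3

A width-3 tree decomposition is:
Bags: B1 = {b, c, e, h}  B2 = {c, d, e, h}  B3 = {b, e, h, k}  B4 = {a, b, c, h}  B5 = {e, h, j, k}  B6 = {b, c, g, h}  B7 = {e, h, i, j}  B8 = {b, e, f, h}
Tree: B1–B2, B1–B3, B1–B4, B3–B5, B4–B6, B5–B7, B3–B8
Every bag has size at most 4, so the width is 4 − 1 = 3 and tw(G) ≤ 3. Conversely, {b, c, g, h} is a clique of size 4, and the vertices of any clique must share a bag in every tree decomposition; so some bag has ≥ 4 vertices and tw(G) ≥ 3. The upper and lower bounds meet at 3, so that is the treewidth.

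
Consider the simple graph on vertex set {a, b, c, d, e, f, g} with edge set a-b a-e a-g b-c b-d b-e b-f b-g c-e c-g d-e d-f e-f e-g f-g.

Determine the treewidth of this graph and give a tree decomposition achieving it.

Each bag holds 4 vertices, so the decomposition has width 3, which upper-bounds the treewidth. For the lower bound, the 4 vertices {b, d, e, f} are pairwise adjacent, and any tree decomposition puts a clique entirely inside one bag — forcing width ≥ 3. Therefore the treewidth is 3.

Treewidth 3.
One optimal decomposition is:
Bags: B1 = {b, d, e, f}  B2 = {b, e, f, g}  B3 = {a, b, e, g}  B4 = {b, c, e, g}
Tree: B1–B2, B2–B3, B2–B4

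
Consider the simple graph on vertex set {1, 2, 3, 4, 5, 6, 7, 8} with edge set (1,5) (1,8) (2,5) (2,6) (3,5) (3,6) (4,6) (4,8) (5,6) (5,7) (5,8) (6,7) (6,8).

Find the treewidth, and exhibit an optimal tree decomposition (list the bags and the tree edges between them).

The largest bag has 3 vertices, giving width 2; this decomposition certifies tw(G) ≤ 2. On the other hand G contains the 3-clique {4, 6, 8}. A clique must lie in a single bag of any decomposition, so no decomposition can have width below 2. Therefore the treewidth is 2.

Treewidth 2.
One optimal decomposition is:
Bags: B1 = {2, 5, 6}  B2 = {5, 6, 8}  B3 = {3, 5, 6}  B4 = {5, 6, 7}  B5 = {4, 6, 8}  B6 = {1, 5, 8}
Tree: B1–B2, B2–B3, B1–B4, B2–B5, B2–B6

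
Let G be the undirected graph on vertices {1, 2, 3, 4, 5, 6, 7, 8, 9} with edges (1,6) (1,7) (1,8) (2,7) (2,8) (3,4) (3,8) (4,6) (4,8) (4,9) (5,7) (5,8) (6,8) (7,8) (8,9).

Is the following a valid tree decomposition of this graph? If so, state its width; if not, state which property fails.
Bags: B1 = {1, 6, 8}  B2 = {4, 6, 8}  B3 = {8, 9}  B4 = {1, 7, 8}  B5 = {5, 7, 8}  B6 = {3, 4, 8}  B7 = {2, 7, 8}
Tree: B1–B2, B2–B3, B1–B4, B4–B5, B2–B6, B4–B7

A tree decomposition must satisfy three properties: every vertex lies in some bag; for every edge, both endpoints lie together in some bag; and for every vertex, the bags containing it form a connected subtree. Here edge (4,9) lies in no bag, so the decomposition is invalid.

No — edge (4,9) lies in no bag.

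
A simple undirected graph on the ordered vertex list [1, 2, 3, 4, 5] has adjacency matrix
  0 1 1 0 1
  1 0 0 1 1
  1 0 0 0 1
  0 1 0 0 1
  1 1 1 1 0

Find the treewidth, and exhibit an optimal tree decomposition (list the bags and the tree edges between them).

Each bag holds 3 vertices, so the decomposition has width 2, which upper-bounds the treewidth. On the other hand G contains the 3-clique {1, 2, 5}. A clique must lie in a single bag of any decomposition, so no decomposition can have width below 2. Hence tw(G) = 2 exactly.

Treewidth 2.
One optimal decomposition is:
Bags: B1 = {1, 2, 5}  B2 = {2, 4, 5}  B3 = {1, 3, 5}
Tree: B1–B2, B1–B3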